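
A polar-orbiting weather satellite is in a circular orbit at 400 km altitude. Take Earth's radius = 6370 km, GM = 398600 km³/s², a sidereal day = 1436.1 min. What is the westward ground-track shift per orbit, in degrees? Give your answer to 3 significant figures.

Semi-major axis a = 6370 + 400 = 6770 km. Period T = 2π√(a³/μ) = 2π√(6770³/398600) = 5543.6 s = 92.39 min.
During one orbit Earth rotates (5543.6 / 86166) × 360° = 23.16°.

23.2°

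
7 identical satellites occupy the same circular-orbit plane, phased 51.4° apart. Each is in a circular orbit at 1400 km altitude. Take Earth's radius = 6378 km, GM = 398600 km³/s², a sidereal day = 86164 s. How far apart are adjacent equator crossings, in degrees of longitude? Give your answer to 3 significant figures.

4.07°

Semi-major axis a = 6378 + 1400 = 7778 km. Period T = 2π√(a³/μ) = 2π√(7778³/398600) = 6826.7 s = 113.78 min.
Single-satellite node shift = (6826.7/86164) × 360° = 28.52°.
With 7 satellites evenly phased, successive equator crossings are 28.52/7 = 4.075° apart.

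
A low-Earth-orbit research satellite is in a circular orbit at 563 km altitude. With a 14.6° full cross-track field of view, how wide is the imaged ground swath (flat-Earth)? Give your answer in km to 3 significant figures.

Half-angle = 14.6°/2 = 7.3°.
Swath width ≈ 2h·tan(θ/2) = 2 × 563 × tan(7.3°) = 144.2 km.

144 km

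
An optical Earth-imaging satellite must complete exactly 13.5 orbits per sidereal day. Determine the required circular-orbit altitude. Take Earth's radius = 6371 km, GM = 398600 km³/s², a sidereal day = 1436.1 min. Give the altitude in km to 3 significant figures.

1070 km

Required period T = 86166 / 13.5 = 6382.7 s.
From T = 2π√(a³/μ): a = (μ T²/4π²)^(1/3) = (398600 × 6382.7² / 4π²)^(1/3) = 7437 km.
Altitude h = a − R = 7437 − 6371 = 1066 km.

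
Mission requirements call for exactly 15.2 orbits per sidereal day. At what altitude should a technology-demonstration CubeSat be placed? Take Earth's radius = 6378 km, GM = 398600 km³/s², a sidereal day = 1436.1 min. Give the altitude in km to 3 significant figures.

Required period T = 86166 / 15.2 = 5668.8 s.
From T = 2π√(a³/μ): a = (μ T²/4π²)^(1/3) = (398600 × 5668.8² / 4π²)^(1/3) = 6872 km.
Altitude h = a − R = 6872 − 6378 = 494 km.

494 km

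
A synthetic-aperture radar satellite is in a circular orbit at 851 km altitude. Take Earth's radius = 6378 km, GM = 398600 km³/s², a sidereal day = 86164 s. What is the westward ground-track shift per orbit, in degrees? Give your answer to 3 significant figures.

Semi-major axis a = 6378 + 851 = 7229 km. Period T = 2π√(a³/μ) = 2π√(7229³/398600) = 6116.9 s = 101.95 min.
During one orbit Earth rotates (6116.9 / 86164) × 360° = 25.56°.

25.6°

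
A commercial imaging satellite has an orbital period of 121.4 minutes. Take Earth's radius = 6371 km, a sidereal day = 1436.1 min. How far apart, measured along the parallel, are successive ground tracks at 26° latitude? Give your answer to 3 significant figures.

3040 km

T = 121.4 min = 7284.0 s.
Node shift per orbit = (7284.0/86166) × 360° = 30.43°.
Equatorial spacing = 30.43 × 111.2 km/° = 3384 km.
At 26° latitude, spacing = 3384 × cos(26°) = 3041 km.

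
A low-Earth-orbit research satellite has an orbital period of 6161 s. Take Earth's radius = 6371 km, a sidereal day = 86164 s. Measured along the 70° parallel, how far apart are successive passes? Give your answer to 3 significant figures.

979 km

Node shift per orbit = (6161.0/86164) × 360° = 25.74°.
Equatorial spacing = 25.74 × 111.2 km/° = 2862 km.
At 70° latitude, spacing = 2862 × cos(70°) = 979 km.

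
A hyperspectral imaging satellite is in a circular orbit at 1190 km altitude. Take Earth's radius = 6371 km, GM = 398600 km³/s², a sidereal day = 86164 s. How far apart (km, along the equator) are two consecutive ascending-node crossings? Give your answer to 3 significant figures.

3040 km

Semi-major axis a = 6371 + 1190 = 7561 km. Period T = 2π√(a³/μ) = 2π√(7561³/398600) = 6543.0 s = 109.05 min.
During one orbit Earth rotates (6543.0 / 86164) × 360° = 27.34°.
At the equator that is 27.34° × (2π·6371/360) km/° = 27.34 × 111.2 = 3040 km.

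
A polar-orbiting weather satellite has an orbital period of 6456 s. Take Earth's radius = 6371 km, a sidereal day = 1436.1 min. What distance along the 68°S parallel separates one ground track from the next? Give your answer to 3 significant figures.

1120 km

Node shift per orbit = (6456.0/86166) × 360° = 26.97°.
Equatorial spacing = 26.97 × 111.2 km/° = 2999 km.
At 68° latitude, spacing = 2999 × cos(68°) = 1124 km.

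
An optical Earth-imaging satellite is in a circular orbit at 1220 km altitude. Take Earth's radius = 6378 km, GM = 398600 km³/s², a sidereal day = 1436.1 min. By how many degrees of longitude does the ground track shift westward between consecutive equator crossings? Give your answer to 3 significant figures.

Semi-major axis a = 6378 + 1220 = 7598 km. Period T = 2π√(a³/μ) = 2π√(7598³/398600) = 6591.1 s = 109.85 min.
During one orbit Earth rotates (6591.1 / 86166) × 360° = 27.54°.

27.5°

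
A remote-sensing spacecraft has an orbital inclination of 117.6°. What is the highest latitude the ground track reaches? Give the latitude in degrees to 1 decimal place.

62.4°

Retrograde orbit: the ground track reaches ±(180° − i) = ±(180 − 117.6) = ±62.4°.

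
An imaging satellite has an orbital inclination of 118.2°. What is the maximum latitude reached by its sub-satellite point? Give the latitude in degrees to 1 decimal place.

Retrograde orbit: the ground track reaches ±(180° − i) = ±(180 − 118.2) = ±61.8°.

61.8°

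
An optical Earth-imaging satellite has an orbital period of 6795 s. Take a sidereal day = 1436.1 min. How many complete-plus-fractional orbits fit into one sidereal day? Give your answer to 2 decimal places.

12.68

Orbits per sidereal day = 86166 / 6795.0 = 12.681.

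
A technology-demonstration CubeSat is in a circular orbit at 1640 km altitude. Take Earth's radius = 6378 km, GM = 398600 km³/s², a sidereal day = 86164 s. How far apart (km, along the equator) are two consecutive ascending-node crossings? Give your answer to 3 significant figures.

Semi-major axis a = 6378 + 1640 = 8018 km. Period T = 2π√(a³/μ) = 2π√(8018³/398600) = 7145.1 s = 119.09 min.
During one orbit Earth rotates (7145.1 / 86164) × 360° = 29.85°.
At the equator that is 29.85° × (2π·6378/360) km/° = 29.85 × 111.3 = 3323 km.

3320 km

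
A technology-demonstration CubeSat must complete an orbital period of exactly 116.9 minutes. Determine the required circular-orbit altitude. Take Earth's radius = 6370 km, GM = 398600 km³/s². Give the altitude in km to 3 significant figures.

1550 km

T = 116.9 min = 7014.0 s.
From T = 2π√(a³/μ): a = (μ T²/4π²)^(1/3) = (398600 × 7014.0² / 4π²)^(1/3) = 7920 km.
Altitude h = a − R = 7920 − 6370 = 1550 km.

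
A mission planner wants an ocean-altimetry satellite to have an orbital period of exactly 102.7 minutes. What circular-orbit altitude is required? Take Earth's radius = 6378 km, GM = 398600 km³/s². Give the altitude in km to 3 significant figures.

887 km

T = 102.7 min = 6162.0 s.
From T = 2π√(a³/μ): a = (μ T²/4π²)^(1/3) = (398600 × 6162.0² / 4π²)^(1/3) = 7265 km.
Altitude h = a − R = 7265 − 6378 = 887 km.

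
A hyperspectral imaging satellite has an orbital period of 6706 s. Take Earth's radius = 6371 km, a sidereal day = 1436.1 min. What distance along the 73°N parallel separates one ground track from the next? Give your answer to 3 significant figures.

911 km

Node shift per orbit = (6706.0/86166) × 360° = 28.02°.
Equatorial spacing = 28.02 × 111.2 km/° = 3115 km.
At 73° latitude, spacing = 3115 × cos(73°) = 911 km.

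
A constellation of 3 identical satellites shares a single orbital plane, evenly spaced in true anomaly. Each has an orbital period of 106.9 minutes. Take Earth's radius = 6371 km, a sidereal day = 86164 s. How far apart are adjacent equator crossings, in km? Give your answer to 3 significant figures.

T = 106.9 min = 6414.0 s.
Single-satellite node shift = (6414.0/86164) × 360° = 26.80°.
With 3 satellites evenly phased, successive equator crossings are 26.80/3 = 8.933° apart.
That is 8.933 × 111.2 = 993 km at the equator.

993 km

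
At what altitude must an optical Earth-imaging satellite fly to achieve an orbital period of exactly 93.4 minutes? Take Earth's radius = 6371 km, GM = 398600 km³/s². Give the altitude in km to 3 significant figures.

448 km

T = 93.4 min = 5604.0 s.
From T = 2π√(a³/μ): a = (μ T²/4π²)^(1/3) = (398600 × 5604.0² / 4π²)^(1/3) = 6819 km.
Altitude h = a − R = 6819 − 6371 = 448 km.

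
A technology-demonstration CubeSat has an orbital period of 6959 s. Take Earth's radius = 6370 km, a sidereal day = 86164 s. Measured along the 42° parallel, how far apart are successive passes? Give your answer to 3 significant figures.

Node shift per orbit = (6959.0/86164) × 360° = 29.08°.
Equatorial spacing = 29.08 × 111.2 km/° = 3233 km.
At 42° latitude, spacing = 3233 × cos(42°) = 2402 km.

2400 km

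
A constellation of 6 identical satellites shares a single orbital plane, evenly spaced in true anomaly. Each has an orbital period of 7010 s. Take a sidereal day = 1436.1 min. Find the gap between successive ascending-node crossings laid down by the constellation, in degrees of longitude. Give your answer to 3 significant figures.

Single-satellite node shift = (7010.0/86166) × 360° = 29.29°.
With 6 satellites evenly phased, successive equator crossings are 29.29/6 = 4.881° apart.

4.88°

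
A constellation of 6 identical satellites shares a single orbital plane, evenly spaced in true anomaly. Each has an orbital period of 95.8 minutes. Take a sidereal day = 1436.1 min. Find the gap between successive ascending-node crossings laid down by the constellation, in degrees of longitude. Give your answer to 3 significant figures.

T = 95.8 min = 5748.0 s.
Single-satellite node shift = (5748.0/86166) × 360° = 24.02°.
With 6 satellites evenly phased, successive equator crossings are 24.02/6 = 4.003° apart.

4.00°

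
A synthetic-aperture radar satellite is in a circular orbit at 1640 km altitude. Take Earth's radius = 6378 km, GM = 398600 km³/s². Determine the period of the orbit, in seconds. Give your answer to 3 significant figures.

Semi-major axis a = 6378 + 1640 = 8018 km. Period T = 2π√(a³/μ) = 2π√(8018³/398600) = 7145.1 s = 119.09 min.

7150 seconds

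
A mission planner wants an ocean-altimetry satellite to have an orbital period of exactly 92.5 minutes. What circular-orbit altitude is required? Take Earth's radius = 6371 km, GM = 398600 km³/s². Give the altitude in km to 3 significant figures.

404 km

T = 92.5 min = 5550.0 s.
From T = 2π√(a³/μ): a = (μ T²/4π²)^(1/3) = (398600 × 5550.0² / 4π²)^(1/3) = 6775 km.
Altitude h = a − R = 6775 − 6371 = 404 km.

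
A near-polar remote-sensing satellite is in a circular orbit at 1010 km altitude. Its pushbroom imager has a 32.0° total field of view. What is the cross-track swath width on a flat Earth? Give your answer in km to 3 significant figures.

579 km

Half-angle = 32.0°/2 = 16°.
Swath width ≈ 2h·tan(θ/2) = 2 × 1010 × tan(16°) = 579.2 km.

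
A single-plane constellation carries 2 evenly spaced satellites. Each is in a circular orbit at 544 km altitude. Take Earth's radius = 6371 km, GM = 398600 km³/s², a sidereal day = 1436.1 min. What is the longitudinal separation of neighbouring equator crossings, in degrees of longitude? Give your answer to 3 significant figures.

Semi-major axis a = 6371 + 544 = 6915 km. Period T = 2π√(a³/μ) = 2π√(6915³/398600) = 5722.7 s = 95.38 min.
Single-satellite node shift = (5722.7/86166) × 360° = 23.91°.
With 2 satellites evenly phased, successive equator crossings are 23.91/2 = 11.955° apart.

12.0°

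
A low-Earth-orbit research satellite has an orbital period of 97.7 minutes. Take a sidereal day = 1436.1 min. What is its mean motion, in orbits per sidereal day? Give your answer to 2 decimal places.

14.70

T = 97.7 min = 5862.0 s.
Orbits per sidereal day = 86166 / 5862.0 = 14.699.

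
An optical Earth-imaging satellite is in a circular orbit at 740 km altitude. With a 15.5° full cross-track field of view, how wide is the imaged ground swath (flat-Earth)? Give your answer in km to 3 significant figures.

Half-angle = 15.5°/2 = 7.75°.
Swath width ≈ 2h·tan(θ/2) = 2 × 740 × tan(7.75°) = 201.4 km.

201 km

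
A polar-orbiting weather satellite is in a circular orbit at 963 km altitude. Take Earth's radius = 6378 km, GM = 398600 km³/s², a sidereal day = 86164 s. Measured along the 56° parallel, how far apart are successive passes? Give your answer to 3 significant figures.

1630 km

Semi-major axis a = 6378 + 963 = 7341 km. Period T = 2π√(a³/μ) = 2π√(7341³/398600) = 6259.6 s = 104.33 min.
Node shift per orbit = (6259.6/86164) × 360° = 26.15°.
Equatorial spacing = 26.15 × 111.3 km/° = 2911 km.
At 56° latitude, spacing = 2911 × cos(56°) = 1628 km.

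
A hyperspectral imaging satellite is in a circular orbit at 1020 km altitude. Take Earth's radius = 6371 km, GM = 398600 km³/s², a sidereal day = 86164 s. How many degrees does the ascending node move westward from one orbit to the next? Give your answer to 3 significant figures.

Semi-major axis a = 6371 + 1020 = 7391 km. Period T = 2π√(a³/μ) = 2π√(7391³/398600) = 6323.6 s = 105.39 min.
During one orbit Earth rotates (6323.6 / 86164) × 360° = 26.42°.

26.4°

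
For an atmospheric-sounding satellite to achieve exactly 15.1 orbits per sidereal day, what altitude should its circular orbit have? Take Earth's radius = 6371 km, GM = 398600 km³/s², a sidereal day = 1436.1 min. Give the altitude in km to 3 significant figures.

Required period T = 86166 / 15.1 = 5706.4 s.
From T = 2π√(a³/μ): a = (μ T²/4π²)^(1/3) = (398600 × 5706.4² / 4π²)^(1/3) = 6902 km.
Altitude h = a − R = 6902 − 6371 = 531 km.

531 km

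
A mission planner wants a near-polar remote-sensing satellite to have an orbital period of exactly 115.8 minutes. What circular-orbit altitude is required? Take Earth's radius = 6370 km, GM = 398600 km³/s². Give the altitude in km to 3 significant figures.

1500 km

T = 115.8 min = 6948.0 s.
From T = 2π√(a³/μ): a = (μ T²/4π²)^(1/3) = (398600 × 6948.0² / 4π²)^(1/3) = 7870 km.
Altitude h = a − R = 7870 − 6370 = 1500 km.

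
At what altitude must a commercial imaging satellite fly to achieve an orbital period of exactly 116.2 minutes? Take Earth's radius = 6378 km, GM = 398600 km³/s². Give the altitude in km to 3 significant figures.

T = 116.2 min = 6972.0 s.
From T = 2π√(a³/μ): a = (μ T²/4π²)^(1/3) = (398600 × 6972.0² / 4π²)^(1/3) = 7888 km.
Altitude h = a − R = 7888 − 6378 = 1510 km.

1510 km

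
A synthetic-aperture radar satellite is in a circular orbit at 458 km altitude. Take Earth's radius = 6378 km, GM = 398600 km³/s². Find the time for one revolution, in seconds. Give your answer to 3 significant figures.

Semi-major axis a = 6378 + 458 = 6836 km. Period T = 2π√(a³/μ) = 2π√(6836³/398600) = 5624.9 s = 93.75 min.

5620 seconds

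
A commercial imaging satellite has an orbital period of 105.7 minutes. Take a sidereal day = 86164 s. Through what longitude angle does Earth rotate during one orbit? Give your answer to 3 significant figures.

26.5°

T = 105.7 min = 6342.0 s.
During one orbit Earth rotates (6342.0 / 86164) × 360° = 26.50°.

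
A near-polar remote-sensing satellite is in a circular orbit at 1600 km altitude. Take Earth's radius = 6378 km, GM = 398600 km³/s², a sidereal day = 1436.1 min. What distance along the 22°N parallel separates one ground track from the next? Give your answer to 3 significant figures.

Semi-major axis a = 6378 + 1600 = 7978 km. Period T = 2π√(a³/μ) = 2π√(7978³/398600) = 7091.7 s = 118.20 min.
Node shift per orbit = (7091.7/86166) × 360° = 29.63°.
Equatorial spacing = 29.63 × 111.3 km/° = 3298 km.
At 22° latitude, spacing = 3298 × cos(22°) = 3058 km.

3060 km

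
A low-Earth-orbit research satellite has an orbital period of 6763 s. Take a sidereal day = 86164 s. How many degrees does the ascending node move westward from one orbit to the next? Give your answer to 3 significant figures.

28.3°

During one orbit Earth rotates (6763.0 / 86164) × 360° = 28.26°.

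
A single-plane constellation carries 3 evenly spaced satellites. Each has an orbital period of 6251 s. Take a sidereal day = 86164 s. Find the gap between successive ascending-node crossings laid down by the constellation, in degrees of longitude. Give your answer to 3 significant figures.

Single-satellite node shift = (6251.0/86164) × 360° = 26.12°.
With 3 satellites evenly phased, successive equator crossings are 26.12/3 = 8.706° apart.

8.71°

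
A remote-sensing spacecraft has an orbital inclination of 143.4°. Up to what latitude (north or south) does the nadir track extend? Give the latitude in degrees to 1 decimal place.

36.6°

Retrograde orbit: the ground track reaches ±(180° − i) = ±(180 − 143.4) = ±36.6°.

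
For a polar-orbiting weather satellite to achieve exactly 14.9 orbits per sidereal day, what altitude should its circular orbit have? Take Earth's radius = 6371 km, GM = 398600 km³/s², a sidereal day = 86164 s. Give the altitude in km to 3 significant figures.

Required period T = 86164 / 14.9 = 5782.8 s.
From T = 2π√(a³/μ): a = (μ T²/4π²)^(1/3) = (398600 × 5782.8² / 4π²)^(1/3) = 6963 km.
Altitude h = a − R = 6963 − 6371 = 592 km.

592 km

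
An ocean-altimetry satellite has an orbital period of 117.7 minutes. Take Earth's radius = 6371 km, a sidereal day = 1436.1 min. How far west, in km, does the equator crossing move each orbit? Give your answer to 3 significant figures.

3280 km

T = 117.7 min = 7062.0 s.
During one orbit Earth rotates (7062.0 / 86166) × 360° = 29.50°.
At the equator that is 29.50° × (2π·6371/360) km/° = 29.50 × 111.2 = 3281 km.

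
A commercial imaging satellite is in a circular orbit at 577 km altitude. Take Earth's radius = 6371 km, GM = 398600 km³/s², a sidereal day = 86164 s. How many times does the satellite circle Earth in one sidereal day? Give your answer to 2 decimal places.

14.95

Semi-major axis a = 6371 + 577 = 6948 km. Period T = 2π√(a³/μ) = 2π√(6948³/398600) = 5763.7 s = 96.06 min.
Orbits per sidereal day = 86164 / 5763.7 = 14.949.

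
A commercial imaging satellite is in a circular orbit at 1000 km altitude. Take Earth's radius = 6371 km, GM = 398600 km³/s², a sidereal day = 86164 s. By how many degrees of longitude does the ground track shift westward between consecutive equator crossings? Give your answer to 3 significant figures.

26.3°

Semi-major axis a = 6371 + 1000 = 7371 km. Period T = 2π√(a³/μ) = 2π√(7371³/398600) = 6298.0 s = 104.97 min.
During one orbit Earth rotates (6298.0 / 86164) × 360° = 26.31°.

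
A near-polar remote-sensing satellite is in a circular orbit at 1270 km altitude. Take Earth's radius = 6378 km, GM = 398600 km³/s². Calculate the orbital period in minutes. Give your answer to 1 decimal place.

110.9 min

Semi-major axis a = 6378 + 1270 = 7648 km. Period T = 2π√(a³/μ) = 2π√(7648³/398600) = 6656.3 s = 110.94 min.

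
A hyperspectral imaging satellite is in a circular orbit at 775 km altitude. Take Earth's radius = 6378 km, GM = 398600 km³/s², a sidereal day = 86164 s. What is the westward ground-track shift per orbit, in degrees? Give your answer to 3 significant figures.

25.2°

Semi-major axis a = 6378 + 775 = 7153 km. Period T = 2π√(a³/μ) = 2π√(7153³/398600) = 6020.7 s = 100.34 min.
During one orbit Earth rotates (6020.7 / 86164) × 360° = 25.15°.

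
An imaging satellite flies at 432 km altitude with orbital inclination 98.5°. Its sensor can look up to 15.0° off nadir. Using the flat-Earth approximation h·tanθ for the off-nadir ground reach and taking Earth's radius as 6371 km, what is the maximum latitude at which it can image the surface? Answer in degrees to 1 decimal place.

82.5°

Retrograde orbit: the ground track reaches ±(180° − i) = ±(180 − 98.5) = ±81.5°.
Sensor half-swath on the ground ≈ 432·tan(15.0°) = 116 km = 1.04° of latitude.
Maximum observable latitude ≈ 81.5 + 1.04 = 82.5°.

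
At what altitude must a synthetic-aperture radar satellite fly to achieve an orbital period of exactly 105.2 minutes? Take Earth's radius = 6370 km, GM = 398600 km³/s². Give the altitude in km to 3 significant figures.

1010 km

T = 105.2 min = 6312.0 s.
From T = 2π√(a³/μ): a = (μ T²/4π²)^(1/3) = (398600 × 6312.0² / 4π²)^(1/3) = 7382 km.
Altitude h = a − R = 7382 − 6370 = 1012 km.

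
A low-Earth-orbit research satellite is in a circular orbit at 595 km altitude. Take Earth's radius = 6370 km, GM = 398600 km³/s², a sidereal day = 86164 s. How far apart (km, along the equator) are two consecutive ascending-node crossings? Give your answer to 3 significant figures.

Semi-major axis a = 6370 + 595 = 6965 km. Period T = 2π√(a³/μ) = 2π√(6965³/398600) = 5784.9 s = 96.41 min.
During one orbit Earth rotates (5784.9 / 86164) × 360° = 24.17°.
At the equator that is 24.17° × (2π·6370/360) km/° = 24.17 × 111.2 = 2687 km.

2690 km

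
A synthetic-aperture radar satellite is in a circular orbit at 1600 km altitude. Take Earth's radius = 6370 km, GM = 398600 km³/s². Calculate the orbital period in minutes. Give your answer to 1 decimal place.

Semi-major axis a = 6370 + 1600 = 7970 km. Period T = 2π√(a³/μ) = 2π√(7970³/398600) = 7081.1 s = 118.02 min.

118.0 min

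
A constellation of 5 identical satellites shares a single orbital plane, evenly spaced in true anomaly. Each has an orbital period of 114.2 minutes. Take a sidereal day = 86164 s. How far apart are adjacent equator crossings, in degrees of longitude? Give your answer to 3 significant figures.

5.73°

T = 114.2 min = 6852.0 s.
Single-satellite node shift = (6852.0/86164) × 360° = 28.63°.
With 5 satellites evenly phased, successive equator crossings are 28.63/5 = 5.726° apart.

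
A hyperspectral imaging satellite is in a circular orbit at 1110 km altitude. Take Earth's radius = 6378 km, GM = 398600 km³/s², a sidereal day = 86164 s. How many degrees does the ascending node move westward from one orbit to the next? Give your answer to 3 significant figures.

Semi-major axis a = 6378 + 1110 = 7488 km. Period T = 2π√(a³/μ) = 2π√(7488³/398600) = 6448.5 s = 107.48 min.
During one orbit Earth rotates (6448.5 / 86164) × 360° = 26.94°.

26.9°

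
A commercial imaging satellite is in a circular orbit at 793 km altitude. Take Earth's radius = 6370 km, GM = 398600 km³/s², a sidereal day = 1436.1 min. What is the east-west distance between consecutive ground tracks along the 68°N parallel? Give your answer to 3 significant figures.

1050 km

Semi-major axis a = 6370 + 793 = 7163 km. Period T = 2π√(a³/μ) = 2π√(7163³/398600) = 6033.3 s = 100.55 min.
Node shift per orbit = (6033.3/86166) × 360° = 25.21°.
Equatorial spacing = 25.21 × 111.2 km/° = 2802 km.
At 68° latitude, spacing = 2802 × cos(68°) = 1050 km.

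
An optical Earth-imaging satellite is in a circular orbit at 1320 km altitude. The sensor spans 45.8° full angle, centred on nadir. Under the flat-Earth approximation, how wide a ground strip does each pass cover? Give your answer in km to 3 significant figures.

1120 km

Half-angle = 45.8°/2 = 22.9°.
Swath width ≈ 2h·tan(θ/2) = 2 × 1320 × tan(22.9°) = 1115.2 km.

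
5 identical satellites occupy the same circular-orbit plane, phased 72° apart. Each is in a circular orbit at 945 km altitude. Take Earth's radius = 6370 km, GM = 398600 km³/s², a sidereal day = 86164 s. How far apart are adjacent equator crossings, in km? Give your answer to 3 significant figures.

Semi-major axis a = 6370 + 945 = 7315 km. Period T = 2π√(a³/μ) = 2π√(7315³/398600) = 6226.3 s = 103.77 min.
Single-satellite node shift = (6226.3/86164) × 360° = 26.01°.
With 5 satellites evenly phased, successive equator crossings are 26.01/5 = 5.203° apart.
That is 5.203 × 111.2 = 578 km at the equator.

578 km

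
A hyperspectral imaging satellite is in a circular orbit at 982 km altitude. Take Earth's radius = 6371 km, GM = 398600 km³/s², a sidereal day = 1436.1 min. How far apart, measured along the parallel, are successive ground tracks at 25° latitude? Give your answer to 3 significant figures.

2640 km

Semi-major axis a = 6371 + 982 = 7353 km. Period T = 2π√(a³/μ) = 2π√(7353³/398600) = 6274.9 s = 104.58 min.
Node shift per orbit = (6274.9/86166) × 360° = 26.22°.
Equatorial spacing = 26.22 × 111.2 km/° = 2915 km.
At 25° latitude, spacing = 2915 × cos(25°) = 2642 km.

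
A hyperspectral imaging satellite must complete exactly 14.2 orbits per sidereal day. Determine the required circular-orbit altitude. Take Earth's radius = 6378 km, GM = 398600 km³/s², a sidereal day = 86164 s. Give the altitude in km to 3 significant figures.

Required period T = 86164 / 14.2 = 6067.9 s.
From T = 2π√(a³/μ): a = (μ T²/4π²)^(1/3) = (398600 × 6067.9² / 4π²)^(1/3) = 7190 km.
Altitude h = a − R = 7190 − 6378 = 812 km.

812 km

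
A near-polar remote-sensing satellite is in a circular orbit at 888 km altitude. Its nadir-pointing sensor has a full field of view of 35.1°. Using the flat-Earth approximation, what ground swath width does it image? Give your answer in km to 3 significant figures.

562 km

Half-angle = 35.1°/2 = 17.55°.
Swath width ≈ 2h·tan(θ/2) = 2 × 888 × tan(17.55°) = 561.7 km.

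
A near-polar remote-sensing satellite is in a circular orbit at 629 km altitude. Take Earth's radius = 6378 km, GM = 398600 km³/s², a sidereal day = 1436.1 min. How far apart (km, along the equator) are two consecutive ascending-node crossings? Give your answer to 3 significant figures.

Semi-major axis a = 6378 + 629 = 7007 km. Period T = 2π√(a³/μ) = 2π√(7007³/398600) = 5837.3 s = 97.29 min.
During one orbit Earth rotates (5837.3 / 86166) × 360° = 24.39°.
At the equator that is 24.39° × (2π·6378/360) km/° = 24.39 × 111.3 = 2715 km.

2710 km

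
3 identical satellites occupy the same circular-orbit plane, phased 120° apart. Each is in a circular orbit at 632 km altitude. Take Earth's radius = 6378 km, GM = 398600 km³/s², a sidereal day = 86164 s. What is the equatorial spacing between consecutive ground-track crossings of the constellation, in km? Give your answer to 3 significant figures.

906 km

Semi-major axis a = 6378 + 632 = 7010 km. Period T = 2π√(a³/μ) = 2π√(7010³/398600) = 5841.0 s = 97.35 min.
Single-satellite node shift = (5841.0/86164) × 360° = 24.40°.
With 3 satellites evenly phased, successive equator crossings are 24.40/3 = 8.135° apart.
That is 8.135 × 111.3 = 906 km at the equator.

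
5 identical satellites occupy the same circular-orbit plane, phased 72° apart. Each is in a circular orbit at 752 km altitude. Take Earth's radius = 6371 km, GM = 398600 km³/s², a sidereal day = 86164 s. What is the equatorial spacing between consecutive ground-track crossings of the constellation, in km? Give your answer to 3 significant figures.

556 km

Semi-major axis a = 6371 + 752 = 7123 km. Period T = 2π√(a³/μ) = 2π√(7123³/398600) = 5982.8 s = 99.71 min.
Single-satellite node shift = (5982.8/86164) × 360° = 25.00°.
With 5 satellites evenly phased, successive equator crossings are 25.00/5 = 4.999° apart.
That is 4.999 × 111.2 = 556 km at the equator.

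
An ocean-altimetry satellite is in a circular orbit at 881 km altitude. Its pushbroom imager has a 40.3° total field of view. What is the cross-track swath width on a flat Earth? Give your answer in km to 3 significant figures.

647 km

Half-angle = 40.3°/2 = 20.15°.
Swath width ≈ 2h·tan(θ/2) = 2 × 881 × tan(20.15°) = 646.5 km.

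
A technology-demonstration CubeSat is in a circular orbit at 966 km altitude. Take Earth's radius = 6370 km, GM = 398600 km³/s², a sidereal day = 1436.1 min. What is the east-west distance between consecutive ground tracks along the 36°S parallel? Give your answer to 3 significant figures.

2350 km

Semi-major axis a = 6370 + 966 = 7336 km. Period T = 2π√(a³/μ) = 2π√(7336³/398600) = 6253.2 s = 104.22 min.
Node shift per orbit = (6253.2/86166) × 360° = 26.13°.
Equatorial spacing = 26.13 × 111.2 km/° = 2905 km.
At 36° latitude, spacing = 2905 × cos(36°) = 2350 km.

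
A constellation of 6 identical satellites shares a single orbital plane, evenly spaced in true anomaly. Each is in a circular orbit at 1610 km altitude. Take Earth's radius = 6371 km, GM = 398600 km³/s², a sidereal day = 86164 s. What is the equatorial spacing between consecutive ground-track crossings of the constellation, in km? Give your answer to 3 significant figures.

549 km

Semi-major axis a = 6371 + 1610 = 7981 km. Period T = 2π√(a³/μ) = 2π√(7981³/398600) = 7095.7 s = 118.26 min.
Single-satellite node shift = (7095.7/86164) × 360° = 29.65°.
With 6 satellites evenly phased, successive equator crossings are 29.65/6 = 4.941° apart.
That is 4.941 × 111.2 = 549 km at the equator.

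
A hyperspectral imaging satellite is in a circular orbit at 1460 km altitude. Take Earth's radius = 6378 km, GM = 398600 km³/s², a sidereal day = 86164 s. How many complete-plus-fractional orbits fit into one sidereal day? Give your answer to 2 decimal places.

Semi-major axis a = 6378 + 1460 = 7838 km. Period T = 2π√(a³/μ) = 2π√(7838³/398600) = 6905.9 s = 115.10 min.
Orbits per sidereal day = 86164 / 6905.9 = 12.477.

12.48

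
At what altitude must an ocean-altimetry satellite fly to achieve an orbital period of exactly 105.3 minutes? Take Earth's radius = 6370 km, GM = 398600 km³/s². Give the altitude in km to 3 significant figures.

T = 105.3 min = 6318.0 s.
From T = 2π√(a³/μ): a = (μ T²/4π²)^(1/3) = (398600 × 6318.0² / 4π²)^(1/3) = 7387 km.
Altitude h = a − R = 7387 − 6370 = 1017 km.

1020 km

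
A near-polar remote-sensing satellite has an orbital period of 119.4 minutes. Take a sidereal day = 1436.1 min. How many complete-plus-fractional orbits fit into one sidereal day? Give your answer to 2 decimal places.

T = 119.4 min = 7164.0 s.
Orbits per sidereal day = 86166 / 7164.0 = 12.028.

12.03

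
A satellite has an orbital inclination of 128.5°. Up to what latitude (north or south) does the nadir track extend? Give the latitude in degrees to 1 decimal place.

Retrograde orbit: the ground track reaches ±(180° − i) = ±(180 − 128.5) = ±51.5°.

51.5°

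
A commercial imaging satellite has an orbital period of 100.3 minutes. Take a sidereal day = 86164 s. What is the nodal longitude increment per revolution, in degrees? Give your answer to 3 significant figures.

T = 100.3 min = 6018.0 s.
During one orbit Earth rotates (6018.0 / 86164) × 360° = 25.14°.

25.1°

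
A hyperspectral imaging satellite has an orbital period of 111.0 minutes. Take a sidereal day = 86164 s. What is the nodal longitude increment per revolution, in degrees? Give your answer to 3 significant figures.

27.8°

T = 111.0 min = 6660.0 s.
During one orbit Earth rotates (6660.0 / 86164) × 360° = 27.83°.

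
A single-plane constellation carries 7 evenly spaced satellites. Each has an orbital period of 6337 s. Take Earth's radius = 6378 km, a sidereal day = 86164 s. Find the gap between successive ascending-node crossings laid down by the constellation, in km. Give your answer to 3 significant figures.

421 km

Single-satellite node shift = (6337.0/86164) × 360° = 26.48°.
With 7 satellites evenly phased, successive equator crossings are 26.48/7 = 3.782° apart.
That is 3.782 × 111.3 = 421 km at the equator.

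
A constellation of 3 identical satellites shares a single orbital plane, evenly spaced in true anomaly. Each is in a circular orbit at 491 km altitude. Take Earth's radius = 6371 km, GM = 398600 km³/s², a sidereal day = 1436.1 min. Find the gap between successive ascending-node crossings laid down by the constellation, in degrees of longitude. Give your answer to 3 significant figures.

7.88°

Semi-major axis a = 6371 + 491 = 6862 km. Period T = 2π√(a³/μ) = 2π√(6862³/398600) = 5657.0 s = 94.28 min.
Single-satellite node shift = (5657.0/86166) × 360° = 23.63°.
With 3 satellites evenly phased, successive equator crossings are 23.63/3 = 7.878° apart.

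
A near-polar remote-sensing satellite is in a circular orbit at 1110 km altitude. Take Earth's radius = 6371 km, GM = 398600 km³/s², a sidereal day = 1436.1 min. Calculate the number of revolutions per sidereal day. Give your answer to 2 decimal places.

13.38

Semi-major axis a = 6371 + 1110 = 7481 km. Period T = 2π√(a³/μ) = 2π√(7481³/398600) = 6439.5 s = 107.32 min.
Orbits per sidereal day = 86166 / 6439.5 = 13.381.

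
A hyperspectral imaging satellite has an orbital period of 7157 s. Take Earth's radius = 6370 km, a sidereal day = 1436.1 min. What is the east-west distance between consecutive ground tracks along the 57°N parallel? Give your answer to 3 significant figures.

1810 km

Node shift per orbit = (7157.0/86166) × 360° = 29.90°.
Equatorial spacing = 29.90 × 111.2 km/° = 3324 km.
At 57° latitude, spacing = 3324 × cos(57°) = 1811 km.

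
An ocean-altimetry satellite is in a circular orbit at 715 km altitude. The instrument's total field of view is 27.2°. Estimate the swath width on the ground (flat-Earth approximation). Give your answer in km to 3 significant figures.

Half-angle = 27.2°/2 = 13.6°.
Swath width ≈ 2h·tan(θ/2) = 2 × 715 × tan(13.6°) = 346.0 km.

346 km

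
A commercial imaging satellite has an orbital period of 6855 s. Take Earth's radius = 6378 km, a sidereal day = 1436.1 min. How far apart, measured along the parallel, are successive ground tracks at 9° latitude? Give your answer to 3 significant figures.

Node shift per orbit = (6855.0/86166) × 360° = 28.64°.
Equatorial spacing = 28.64 × 111.3 km/° = 3188 km.
At 9° latitude, spacing = 3188 × cos(9°) = 3149 km.

3150 km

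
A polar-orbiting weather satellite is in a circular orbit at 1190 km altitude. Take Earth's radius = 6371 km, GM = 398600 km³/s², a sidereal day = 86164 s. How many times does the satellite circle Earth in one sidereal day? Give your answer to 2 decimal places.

Semi-major axis a = 6371 + 1190 = 7561 km. Period T = 2π√(a³/μ) = 2π√(7561³/398600) = 6543.0 s = 109.05 min.
Orbits per sidereal day = 86164 / 6543.0 = 13.169.

13.17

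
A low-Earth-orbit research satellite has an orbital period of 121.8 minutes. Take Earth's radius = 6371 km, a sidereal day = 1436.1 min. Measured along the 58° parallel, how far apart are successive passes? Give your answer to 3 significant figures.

T = 121.8 min = 7308.0 s.
Node shift per orbit = (7308.0/86166) × 360° = 30.53°.
Equatorial spacing = 30.53 × 111.2 km/° = 3395 km.
At 58° latitude, spacing = 3395 × cos(58°) = 1799 km.

1800 km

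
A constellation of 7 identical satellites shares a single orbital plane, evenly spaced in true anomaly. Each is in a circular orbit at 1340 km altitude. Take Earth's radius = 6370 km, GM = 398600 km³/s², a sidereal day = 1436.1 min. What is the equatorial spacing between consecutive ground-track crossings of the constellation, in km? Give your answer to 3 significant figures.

447 km

Semi-major axis a = 6370 + 1340 = 7710 km. Period T = 2π√(a³/μ) = 2π√(7710³/398600) = 6737.4 s = 112.29 min.
Single-satellite node shift = (6737.4/86166) × 360° = 28.15°.
With 7 satellites evenly phased, successive equator crossings are 28.15/7 = 4.021° apart.
That is 4.021 × 111.2 = 447 km at the equator.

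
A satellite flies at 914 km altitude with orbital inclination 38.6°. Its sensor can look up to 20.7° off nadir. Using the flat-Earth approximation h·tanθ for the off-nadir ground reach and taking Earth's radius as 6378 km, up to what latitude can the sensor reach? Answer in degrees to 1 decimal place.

For a prograde orbit the ground track reaches latitude ±i = ±38.6°.
Sensor half-swath on the ground ≈ 914·tan(20.7°) = 345 km = 3.10° of latitude.
Maximum observable latitude ≈ 38.6 + 3.10 = 41.7°.

41.7°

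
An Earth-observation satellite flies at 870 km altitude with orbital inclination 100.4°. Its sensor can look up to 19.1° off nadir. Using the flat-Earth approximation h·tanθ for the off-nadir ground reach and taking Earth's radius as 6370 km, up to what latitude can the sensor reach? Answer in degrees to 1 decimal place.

82.3°

Retrograde orbit: the ground track reaches ±(180° − i) = ±(180 − 100.4) = ±79.6°.
Sensor half-swath on the ground ≈ 870·tan(19.1°) = 301 km = 2.71° of latitude.
Maximum observable latitude ≈ 79.6 + 2.71 = 82.3°.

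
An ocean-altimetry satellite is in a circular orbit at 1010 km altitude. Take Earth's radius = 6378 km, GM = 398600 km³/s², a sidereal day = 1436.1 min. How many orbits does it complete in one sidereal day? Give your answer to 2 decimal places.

Semi-major axis a = 6378 + 1010 = 7388 km. Period T = 2π√(a³/μ) = 2π√(7388³/398600) = 6319.8 s = 105.33 min.
Orbits per sidereal day = 86166 / 6319.8 = 13.634.

13.63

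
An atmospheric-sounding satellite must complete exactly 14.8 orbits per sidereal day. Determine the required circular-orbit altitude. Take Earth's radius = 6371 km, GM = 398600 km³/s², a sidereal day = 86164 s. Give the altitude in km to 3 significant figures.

Required period T = 86164 / 14.8 = 5821.9 s.
From T = 2π√(a³/μ): a = (μ T²/4π²)^(1/3) = (398600 × 5821.9² / 4π²)^(1/3) = 6995 km.
Altitude h = a − R = 6995 − 6371 = 624 km.

624 km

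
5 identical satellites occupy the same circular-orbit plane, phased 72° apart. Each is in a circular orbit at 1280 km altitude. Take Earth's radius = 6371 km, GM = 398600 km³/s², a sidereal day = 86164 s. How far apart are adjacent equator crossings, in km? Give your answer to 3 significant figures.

619 km

Semi-major axis a = 6371 + 1280 = 7651 km. Period T = 2π√(a³/μ) = 2π√(7651³/398600) = 6660.2 s = 111.00 min.
Single-satellite node shift = (6660.2/86164) × 360° = 27.83°.
With 5 satellites evenly phased, successive equator crossings are 27.83/5 = 5.565° apart.
That is 5.565 × 111.2 = 619 km at the equator.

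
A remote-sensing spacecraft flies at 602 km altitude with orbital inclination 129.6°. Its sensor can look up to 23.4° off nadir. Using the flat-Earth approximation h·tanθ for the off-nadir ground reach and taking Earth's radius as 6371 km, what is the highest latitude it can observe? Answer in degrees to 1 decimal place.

Retrograde orbit: the ground track reaches ±(180° − i) = ±(180 − 129.6) = ±50.4°.
Sensor half-swath on the ground ≈ 602·tan(23.4°) = 261 km = 2.34° of latitude.
Maximum observable latitude ≈ 50.4 + 2.34 = 52.7°.

52.7°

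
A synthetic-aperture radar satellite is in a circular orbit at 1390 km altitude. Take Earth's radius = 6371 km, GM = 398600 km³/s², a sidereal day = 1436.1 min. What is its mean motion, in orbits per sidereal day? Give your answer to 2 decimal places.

Semi-major axis a = 6371 + 1390 = 7761 km. Period T = 2π√(a³/μ) = 2π√(7761³/398600) = 6804.4 s = 113.41 min.
Orbits per sidereal day = 86166 / 6804.4 = 12.663.

12.66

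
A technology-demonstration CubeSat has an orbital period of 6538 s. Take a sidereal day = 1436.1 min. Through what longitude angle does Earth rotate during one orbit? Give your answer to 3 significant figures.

During one orbit Earth rotates (6538.0 / 86166) × 360° = 27.32°.

27.3°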